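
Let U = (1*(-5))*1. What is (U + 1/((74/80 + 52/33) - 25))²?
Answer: 22444534225/882030601 ≈ 25.446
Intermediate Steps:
U = -5 (U = -5*1 = -5)
(U + 1/((74/80 + 52/33) - 25))² = (-5 + 1/((74/80 + 52/33) - 25))² = (-5 + 1/((74*(1/80) + 52*(1/33)) - 25))² = (-5 + 1/((37/40 + 52/33) - 25))² = (-5 + 1/(3301/1320 - 25))² = (-5 + 1/(-29699/1320))² = (-5 - 1320/29699)² = (-149815/29699)² = 22444534225/882030601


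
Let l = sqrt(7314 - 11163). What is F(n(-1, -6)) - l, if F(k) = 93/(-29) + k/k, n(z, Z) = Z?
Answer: -64/29 - I*sqrt(3849) ≈ -2.2069 - 62.04*I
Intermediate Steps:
l = I*sqrt(3849) (l = sqrt(-3849) = I*sqrt(3849) ≈ 62.04*I)
F(k) = -64/29 (F(k) = 93*(-1/29) + 1 = -93/29 + 1 = -64/29)
F(n(-1, -6)) - l = -64/29 - I*sqrt(3849)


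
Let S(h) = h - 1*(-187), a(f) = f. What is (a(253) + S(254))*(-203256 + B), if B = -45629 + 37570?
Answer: -146652610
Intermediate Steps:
B = -8059
S(h) = 187 + h (S(h) = h + 187 = 187 + h)
(a(253) + S(254))*(-203256 + B) = (253 + (187 + 254))*(-203256 - 8059) = (253 + 441)*(-211315) = 694*(-211315) = -146652610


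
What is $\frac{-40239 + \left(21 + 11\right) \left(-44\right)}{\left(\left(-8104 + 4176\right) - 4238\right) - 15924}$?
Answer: $\frac{41647}{24090} \approx 1.7288$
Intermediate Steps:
$\frac{-40239 + \left(21 + 11\right) \left(-44\right)}{\left(\left(-8104 + 4176\right) - 4238\right) - 15924} = \frac{-40239 + 32 \left(-44\right)}{\left(-3928 - 4238\right) - 15924} = \frac{-40239 - 1408}{-8166 - 15924} = - \frac{41647}{-24090} = \left(-41647\right) \left(- \frac{1}{24090}\right) = \frac{41647}{24090}$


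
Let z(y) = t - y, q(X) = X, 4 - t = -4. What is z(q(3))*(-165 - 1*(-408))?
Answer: 1215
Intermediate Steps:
t = 8 (t = 4 - 1*(-4) = 4 + 4 = 8)
z(y) = 8 - y
z(q(3))*(-165 - 1*(-408)) = (8 - 1*3)*(-165 - 1*(-408)) = (8 - 3)*(-165 + 408) = 5*243 = 1215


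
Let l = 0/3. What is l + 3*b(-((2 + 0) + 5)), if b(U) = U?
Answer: -21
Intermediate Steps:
l = 0 (l = 0*(⅓) = 0)
l + 3*b(-((2 + 0) + 5)) = 0 + 3*(-((2 + 0) + 5)) = 0 + 3*(-(2 + 5)) = 0 + 3*(-1*7) = 0 + 3*(-7) = 0 - 21 = -21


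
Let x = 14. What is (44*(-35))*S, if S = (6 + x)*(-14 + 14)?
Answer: 0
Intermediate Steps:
S = 0 (S = (6 + 14)*(-14 + 14) = 20*0 = 0)
(44*(-35))*S = (44*(-35))*0 = -1540*0 = 0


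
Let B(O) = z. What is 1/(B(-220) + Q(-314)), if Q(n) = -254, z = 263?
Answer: 1/9 ≈ 0.11111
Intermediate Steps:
B(O) = 263
1/(B(-220) + Q(-314)) = 1/(263 - 254) = 1/9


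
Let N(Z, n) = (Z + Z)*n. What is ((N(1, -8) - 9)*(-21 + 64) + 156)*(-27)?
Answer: 24813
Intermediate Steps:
N(Z, n) = 2*Z*n (N(Z, n) = (2*Z)*n = 2*Z*n)
((N(1, -8) - 9)*(-21 + 64) + 156)*(-27) = ((2*1*(-8) - 9)*(-21 + 64) + 156)*(-27) = ((-16 - 9)*43 + 156)*(-27) = (-25*43 + 156)*(-27) = (-1075 + 156)*(-27) = -919*(-27) = 24813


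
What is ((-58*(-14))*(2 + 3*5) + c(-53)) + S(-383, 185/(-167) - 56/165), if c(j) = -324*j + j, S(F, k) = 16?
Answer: 30939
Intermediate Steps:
c(j) = -323*j
((-58*(-14))*(2 + 3*5) + c(-53)) + S(-383, 185/(-167) - 56/165) = ((-58*(-14))*(2 + 3*5) - 323*(-53)) + 16 = (812*(2 + 15) + 17119) + 16 = (812*17 + 17119) + 16 = (13804 + 17119) + 16 = 30923 + 16 = 30939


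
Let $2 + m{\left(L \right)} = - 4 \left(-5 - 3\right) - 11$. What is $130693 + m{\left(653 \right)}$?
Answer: $130712$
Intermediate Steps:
$m{\left(L \right)} = 19$ ($m{\left(L \right)} = -2 - \left(11 + 4 \left(-5 - 3\right)\right) = -2 - -21 = -2 + \left(32 - 11\right) = -2 + 21 = 19$)
$130693 + m{\left(653 \right)} = 130693 + 19 = 130712$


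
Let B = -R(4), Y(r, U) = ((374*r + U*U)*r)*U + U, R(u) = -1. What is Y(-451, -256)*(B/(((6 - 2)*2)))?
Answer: -1488487648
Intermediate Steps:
Y(r, U) = U + U*r*(U² + 374*r) (Y(r, U) = ((374*r + U²)*r)*U + U = ((U² + 374*r)*r)*U + U = (r*(U² + 374*r))*U + U = U*r*(U² + 374*r) + U = U + U*r*(U² + 374*r))
B = 1 (B = -1*(-1) = 1)
Y(-451, -256)*(B/(((6 - 2)*2))) = (-256*(1 + 374*(-451)² - 451*(-256)²))*(1/((6 - 2)*2)) = (-256*(1 + 374*203401 - 451*65536))*(1/(4*2)) = (-256*(1 + 76071974 - 29556736))*(1/8) = (-256*46515239)*(1*(⅛)) = -11907901184*⅛ = -1488487648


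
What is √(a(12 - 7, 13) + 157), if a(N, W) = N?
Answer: 9*√2 ≈ 12.728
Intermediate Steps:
√(a(12 - 7, 13) + 157) = √((12 - 7) + 157) = √(5 + 157) = √162 = 9*√2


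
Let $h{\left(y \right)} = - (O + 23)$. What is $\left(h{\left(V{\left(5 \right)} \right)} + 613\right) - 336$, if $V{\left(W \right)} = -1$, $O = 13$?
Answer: $241$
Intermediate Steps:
$h{\left(y \right)} = -36$ ($h{\left(y \right)} = - (13 + 23) = \left(-1\right) 36 = -36$)
$\left(h{\left(V{\left(5 \right)} \right)} + 613\right) - 336 = \left(-36 + 613\right) - 336 = 577 - 336 = 241$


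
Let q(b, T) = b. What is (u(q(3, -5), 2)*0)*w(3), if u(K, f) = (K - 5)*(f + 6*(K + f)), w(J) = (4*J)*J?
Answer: 0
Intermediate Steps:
w(J) = 4*J²
u(K, f) = (-5 + K)*(6*K + 7*f) (u(K, f) = (-5 + K)*(f + (6*K + 6*f)) = (-5 + K)*(6*K + 7*f))
(u(q(3, -5), 2)*0)*w(3) = ((-35*2 - 30*3 + 6*3² + 7*3*2)*0)*(4*3²) = ((-70 - 90 + 6*9 + 42)*0)*(4*9) = ((-70 - 90 + 54 + 42)*0)*36 = -64*0*36 = 0*36 = 0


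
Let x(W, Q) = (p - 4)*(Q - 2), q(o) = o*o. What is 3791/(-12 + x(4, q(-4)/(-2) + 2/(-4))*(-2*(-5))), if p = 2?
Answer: 3791/198 ≈ 19.146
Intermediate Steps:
q(o) = o²
x(W, Q) = 4 - 2*Q (x(W, Q) = (2 - 4)*(Q - 2) = -2*(-2 + Q) = 4 - 2*Q)
3791/(-12 + x(4, q(-4)/(-2) + 2/(-4))*(-2*(-5))) = 3791/(-12 + (4 - 2*((-4)²/(-2) + 2/(-4)))*(-2*(-5))) = 3791/(-12 + (4 - 2*(16*(-½) + 2*(-¼)))*10) = 3791/(-12 + (4 - 2*(-8 - ½))*10) = 3791/(-12 + (4 - 2*(-17/2))*10) = 3791/(-12 + (4 + 17)*10) = 3791/(-12 + 21*10) = 3791/(-12 + 210) = 3791/198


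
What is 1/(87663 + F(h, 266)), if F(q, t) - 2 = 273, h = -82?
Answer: 1/87938 ≈ 1.1372e-5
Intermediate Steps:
F(q, t) = 275 (F(q, t) = 2 + 273 = 275)
1/(87663 + F(h, 266)) = 1/(87663 + 275) = 1/87938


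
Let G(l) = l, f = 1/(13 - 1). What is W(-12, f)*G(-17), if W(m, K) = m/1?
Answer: 204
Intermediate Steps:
f = 1/12 ≈ 0.083333
W(m, K) = m (W(m, K) = m*1 = m)
W(-12, f)*G(-17) = -12*(-17) = 204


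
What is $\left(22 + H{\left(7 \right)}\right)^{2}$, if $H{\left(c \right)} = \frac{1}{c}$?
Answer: $\frac{24025}{49} \approx 490.31$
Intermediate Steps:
$\left(22 + H{\left(7 \right)}\right)^{2} = \left(22 + \frac{1}{7}\right)^{2} = \left(\frac{155}{7}\right)^{2} = \frac{24025}{49}$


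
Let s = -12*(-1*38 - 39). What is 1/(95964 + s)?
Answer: 1/96888 ≈ 1.0321e-5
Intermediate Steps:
s = 924 (s = -12*(-38 - 39) = -12*(-77) = 924)
1/(95964 + s) = 1/(95964 + 924) = 1/96888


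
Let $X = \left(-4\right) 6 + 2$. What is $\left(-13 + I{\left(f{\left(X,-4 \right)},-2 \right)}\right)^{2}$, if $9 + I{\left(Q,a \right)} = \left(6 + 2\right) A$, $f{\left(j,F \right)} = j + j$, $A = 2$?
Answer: $36$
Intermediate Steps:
$X = -22$ ($X = -24 + 2 = -22$)
$f{\left(j,F \right)} = 2 j$
$I{\left(Q,a \right)} = 7$ ($I{\left(Q,a \right)} = -9 + \left(6 + 2\right) 2 = -9 + 8 \cdot 2 = -9 + 16 = 7$)
$\left(-13 + I{\left(f{\left(X,-4 \right)},-2 \right)}\right)^{2} = \left(-13 + 7\right)^{2} = \left(-6\right)^{2} = 36$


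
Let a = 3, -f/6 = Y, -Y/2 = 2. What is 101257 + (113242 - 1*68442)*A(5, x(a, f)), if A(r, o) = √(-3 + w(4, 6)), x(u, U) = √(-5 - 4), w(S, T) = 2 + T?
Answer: 101257 + 44800*√5 ≈ 2.0143e+5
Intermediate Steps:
Y = -4 (Y = -2*2 = -4)
f = 24 (f = -6*(-4) = 24)
x(u, U) = 3*I (x(u, U) = √(-9) = 3*I)
A(r, o) = √5 (A(r, o) = √(-3 + (2 + 6)) = √(-3 + 8) = √5)
101257 + (113242 - 1*68442)*A(5, x(a, f)) = 101257 + (113242 - 1*68442)*√5 = 101257 + (113242 - 68442)*√5 = 101257 + 44800*√5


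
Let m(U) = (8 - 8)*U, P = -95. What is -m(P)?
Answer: 0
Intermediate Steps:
m(U) = 0 (m(U) = 0*U = 0)
-m(P) = -1*0 = 0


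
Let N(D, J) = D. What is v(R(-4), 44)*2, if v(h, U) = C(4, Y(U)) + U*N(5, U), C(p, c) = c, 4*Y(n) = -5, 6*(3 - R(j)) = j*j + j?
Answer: 875/2 ≈ 437.50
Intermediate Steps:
R(j) = 3 - j/6 - j**2/6 (R(j) = 3 - (j*j + j)/6 = 3 - (j**2 + j)/6 = 3 - (j + j**2)/6 = 3 + (-j/6 - j**2/6) = 3 - j/6 - j**2/6)
Y(n) = -5/4 (Y(n) = (1/4)*(-5) = -5/4)
v(h, U) = -5/4 + 5*U (v(h, U) = -5/4 + U*5 = -5/4 + 5*U)
v(R(-4), 44)*2 = (-5/4 + 5*44)*2 = (-5/4 + 220)*2 = (875/4)*2 = 875/2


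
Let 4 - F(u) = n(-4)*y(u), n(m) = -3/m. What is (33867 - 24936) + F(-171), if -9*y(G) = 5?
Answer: 107225/12 ≈ 8935.4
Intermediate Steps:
y(G) = -5/9 (y(G) = -1/9*5 = -5/9)
F(u) = 53/12 (F(u) = 4 - (-3/(-4))*(-5)/9 = 4 - (-3*(-1/4))*(-5)/9 = 4 - 3*(-5)/(4*9) = 4 - 1*(-5/12) = 4 + 5/12 = 53/12)
(33867 - 24936) + F(-171) = (33867 - 24936) + 53/12 = 8931 + 53/12 = 107225/12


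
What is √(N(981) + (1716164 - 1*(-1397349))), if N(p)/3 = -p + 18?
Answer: 4*√194414 ≈ 1763.7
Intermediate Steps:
N(p) = 54 - 3*p (N(p) = 3*(-p + 18) = 3*(18 - p) = 54 - 3*p)
√(N(981) + (1716164 - 1*(-1397349))) = √((54 - 3*981) + (1716164 - 1*(-1397349))) = √((54 - 2943) + (1716164 + 1397349)) = √(-2889 + 3113513) = √3110624 = 4*√194414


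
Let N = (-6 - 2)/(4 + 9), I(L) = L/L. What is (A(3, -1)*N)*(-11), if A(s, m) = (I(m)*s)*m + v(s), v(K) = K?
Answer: 0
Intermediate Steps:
I(L) = 1
N = -8/13 ≈ -0.61539
A(s, m) = s + m*s (A(s, m) = (1*s)*m + s = s*m + s = m*s + s = s + m*s)
(A(3, -1)*N)*(-11) = ((3*(1 - 1))*(-8/13))*(-11) = ((3*0)*(-8/13))*(-11) = (0*(-8/13))*(-11) = 0*(-11) = 0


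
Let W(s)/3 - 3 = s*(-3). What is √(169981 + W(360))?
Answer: 5*√6670 ≈ 408.35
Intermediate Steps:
W(s) = 9 - 9*s (W(s) = 9 + 3*(s*(-3)) = 9 + 3*(-3*s) = 9 - 9*s)
√(169981 + W(360)) = √(169981 + (9 - 9*360)) = √(169981 + (9 - 3240)) = √(169981 - 3231) = √166750 = 5*√6670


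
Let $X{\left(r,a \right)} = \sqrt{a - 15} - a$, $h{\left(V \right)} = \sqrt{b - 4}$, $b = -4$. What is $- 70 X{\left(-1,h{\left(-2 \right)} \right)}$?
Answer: $- 70 \sqrt{-15 + 2 i \sqrt{2}} + 140 i \sqrt{2} \approx -25.449 - 74.311 i$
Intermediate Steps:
$h{\left(V \right)} = 2 i \sqrt{2}$ ($h{\left(V \right)} = \sqrt{-4 - 4} = \sqrt{-8} = 2 i \sqrt{2}$)
$X{\left(r,a \right)} = \sqrt{-15 + a} - a$
$- 70 X{\left(-1,h{\left(-2 \right)} \right)} = - 70 \left(\sqrt{-15 + 2 i \sqrt{2}} - 2 i \sqrt{2}\right) = - 70 \sqrt{-15 + 2 i \sqrt{2}} + 140 i \sqrt{2}$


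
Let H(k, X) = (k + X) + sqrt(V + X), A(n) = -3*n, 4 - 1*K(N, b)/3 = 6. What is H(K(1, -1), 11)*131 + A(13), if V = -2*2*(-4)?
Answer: 616 + 393*sqrt(3) ≈ 1296.7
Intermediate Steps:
K(N, b) = -6 (K(N, b) = 12 - 3*6 = 12 - 18 = -6)
V = 16 (V = -4*(-4) = 16)
H(k, X) = X + k + sqrt(16 + X) (H(k, X) = (k + X) + sqrt(16 + X) = (X + k) + sqrt(16 + X) = X + k + sqrt(16 + X))
H(K(1, -1), 11)*131 + A(13) = (11 - 6 + sqrt(16 + 11))*131 - 3*13 = (11 - 6 + sqrt(27))*131 - 39 = (11 - 6 + 3*sqrt(3))*131 - 39 = (5 + 3*sqrt(3))*131 - 39 = (655 + 393*sqrt(3)) - 39 = 616 + 393*sqrt(3)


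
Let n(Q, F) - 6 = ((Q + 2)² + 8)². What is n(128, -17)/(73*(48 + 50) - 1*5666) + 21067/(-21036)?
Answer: 250572925801/1304232 ≈ 1.9212e+5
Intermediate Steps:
n(Q, F) = 6 + (8 + (2 + Q)²)² (n(Q, F) = 6 + ((Q + 2)² + 8)² = 6 + ((2 + Q)² + 8)² = 6 + (8 + (2 + Q)²)²)
n(128, -17)/(73*(48 + 50) - 1*5666) + 21067/(-21036) = (6 + (8 + (2 + 128)²)²)/(73*(48 + 50) - 1*5666) + 21067/(-21036) = (6 + (8 + 130²)²)/(73*98 - 5666) + 21067*(-1/21036) = (6 + (8 + 16900)²)/(7154 - 5666) - 21067/21036 = (6 + 16908²)/1488 - 21067/21036 = (6 + 285880464)*(1/1488) - 21067/21036 = 285880470*(1/1488) - 21067/21036 = 47646745/248 - 21067/21036 = 250572925801/1304232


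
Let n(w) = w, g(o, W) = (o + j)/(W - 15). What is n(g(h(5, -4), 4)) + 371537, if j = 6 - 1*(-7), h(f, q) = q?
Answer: 4086898/11 ≈ 3.7154e+5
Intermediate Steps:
j = 13 (j = 6 + 7 = 13)
g(o, W) = (13 + o)/(-15 + W) (g(o, W) = (o + 13)/(W - 15) = (13 + o)/(-15 + W))
n(g(h(5, -4), 4)) + 371537 = (13 - 4)/(-15 + 4) + 371537 = 9/(-11) + 371537 = -1/11*9 + 371537 = -9/11 + 371537 = 4086898/11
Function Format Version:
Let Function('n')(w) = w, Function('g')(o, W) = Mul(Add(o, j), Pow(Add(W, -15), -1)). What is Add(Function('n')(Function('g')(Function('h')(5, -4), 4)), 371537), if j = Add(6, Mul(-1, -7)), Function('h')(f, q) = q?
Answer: Rational(4086898, 11) ≈ 3.7154e+5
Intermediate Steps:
j = 13 (j = Add(6, 7) = 13)
Function('g')(o, W) = Mul(Pow(Add(-15, W), -1), Add(13, o)) (Function('g')(o, W) = Mul(Add(o, 13), Pow(Add(W, -15), -1)) = Mul(Add(13, o), Pow(Add(-15, W), -1)) = Mul(Pow(Add(-15, W), -1), Add(13, o)))
Add(Function('n')(Function('g')(Function('h')(5, -4), 4)), 371537) = Add(Mul(Pow(Add(-15, 4), -1), Add(13, -4)), 371537) = Add(Mul(Pow(-11, -1), 9), 371537) = Add(Mul(Rational(-1, 11), 9), 371537) = Add(Rational(-9, 11), 371537) = Rational(4086898, 11)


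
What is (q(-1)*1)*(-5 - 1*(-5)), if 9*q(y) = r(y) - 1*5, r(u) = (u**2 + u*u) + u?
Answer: 0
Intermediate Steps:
r(u) = u + 2*u**2 (r(u) = (u**2 + u**2) + u = 2*u**2 + u = u + 2*u**2)
q(y) = -5/9 + y*(1 + 2*y)/9 (q(y) = (y*(1 + 2*y) - 1*5)/9 = (y*(1 + 2*y) - 5)/9 = (-5 + y*(1 + 2*y))/9 = -5/9 + y*(1 + 2*y)/9)
(q(-1)*1)*(-5 - 1*(-5)) = ((-5/9 + (1/9)*(-1)*(1 + 2*(-1)))*1)*(-5 - 1*(-5)) = ((-5/9 + (1/9)*(-1)*(1 - 2))*1)*(-5 + 5) = ((-5/9 + (1/9)*(-1)*(-1))*1)*0 = ((-5/9 + 1/9)*1)*0 = -4/9*1*0 = -4/9*0 = 0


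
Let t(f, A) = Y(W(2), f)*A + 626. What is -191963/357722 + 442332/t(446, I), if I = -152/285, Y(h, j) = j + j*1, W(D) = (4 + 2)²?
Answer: 1186522815479/403152694 ≈ 2943.1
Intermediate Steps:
W(D) = 36 (W(D) = 6² = 36)
Y(h, j) = 2*j (Y(h, j) = j + j = 2*j)
I = -8/15 (I = -152*1/285 = -8/15 ≈ -0.53333)
t(f, A) = 626 + 2*A*f (t(f, A) = (2*f)*A + 626 = 2*A*f + 626 = 626 + 2*A*f)
-191963/357722 + 442332/t(446, I) = -191963/357722 + 442332/(626 + 2*(-8/15)*446) = -191963*1/357722 + 442332/(626 - 7136/15) = -191963/357722 + 442332/(2254/15) = -191963/357722 + 442332*(15/2254) = -191963/357722 + 3317490/1127 = 1186522815479/403152694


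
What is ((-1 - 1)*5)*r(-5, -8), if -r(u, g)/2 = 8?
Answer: 160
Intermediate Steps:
r(u, g) = -16 (r(u, g) = -2*8 = -16)
((-1 - 1)*5)*r(-5, -8) = ((-1 - 1)*5)*(-16) = -2*5*(-16) = -10*(-16) = 160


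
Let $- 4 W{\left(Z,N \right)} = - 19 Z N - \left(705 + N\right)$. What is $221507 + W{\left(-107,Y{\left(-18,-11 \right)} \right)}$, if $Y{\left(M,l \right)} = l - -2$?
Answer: $\frac{905021}{4} \approx 2.2626 \cdot 10^{5}$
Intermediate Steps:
$Y{\left(M,l \right)} = 2 + l$ ($Y{\left(M,l \right)} = l + 2 = 2 + l$)
$W{\left(Z,N \right)} = \frac{705}{4} + \frac{N}{4} + \frac{19 N Z}{4}$ ($W{\left(Z,N \right)} = - \frac{- 19 Z N - \left(705 + N\right)}{4} = - \frac{- 19 N Z - \left(705 + N\right)}{4} = - \frac{-705 - N - 19 N Z}{4} = \frac{705}{4} + \frac{N}{4} + \frac{19 N Z}{4}$)
$221507 + W{\left(-107,Y{\left(-18,-11 \right)} \right)} = 221507 + \left(\frac{705}{4} + \frac{2 - 11}{4} + \frac{19}{4} \left(2 - 11\right) \left(-107\right)\right) = 221507 + \left(\frac{705}{4} + \frac{1}{4} \left(-9\right) + \frac{19}{4} \left(-9\right) \left(-107\right)\right) = 221507 + \left(\frac{705}{4} - \frac{9}{4} + \frac{18297}{4}\right) = 221507 + \frac{18993}{4} = \frac{905021}{4}$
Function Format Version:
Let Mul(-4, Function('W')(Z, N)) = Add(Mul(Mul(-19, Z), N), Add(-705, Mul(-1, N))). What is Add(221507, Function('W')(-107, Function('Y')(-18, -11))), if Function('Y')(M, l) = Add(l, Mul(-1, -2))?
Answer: Rational(905021, 4) ≈ 2.2626e+5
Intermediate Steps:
Function('Y')(M, l) = Add(2, l) (Function('Y')(M, l) = Add(l, 2) = Add(2, l))
Function('W')(Z, N) = Add(Rational(705, 4), Mul(Rational(1, 4), N), Mul(Rational(19, 4), N, Z)) (Function('W')(Z, N) = Mul(Rational(-1, 4), Add(Mul(Mul(-19, Z), N), Add(-705, Mul(-1, N)))) = Mul(Rational(-1, 4), Add(Mul(-19, N, Z), Add(-705, Mul(-1, N)))) = Mul(Rational(-1, 4), Add(-705, Mul(-1, N), Mul(-19, N, Z))) = Add(Rational(705, 4), Mul(Rational(1, 4), N), Mul(Rational(19, 4), N, Z)))
Add(221507, Function('W')(-107, Function('Y')(-18, -11))) = Add(221507, Add(Rational(705, 4), Mul(Rational(1, 4), Add(2, -11)), Mul(Rational(19, 4), Add(2, -11), -107))) = Add(221507, Add(Rational(705, 4), Mul(Rational(1, 4), -9), Mul(Rational(19, 4), -9, -107))) = Add(221507, Add(Rational(705, 4), Rational(-9, 4), Rational(18297, 4))) = Add(221507, Rational(18993, 4)) = Rational(905021, 4)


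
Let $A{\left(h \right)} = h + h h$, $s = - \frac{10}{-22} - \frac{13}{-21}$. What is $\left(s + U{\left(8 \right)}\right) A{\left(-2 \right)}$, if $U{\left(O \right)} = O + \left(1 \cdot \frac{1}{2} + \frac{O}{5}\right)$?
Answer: $\frac{25811}{1155} \approx 22.347$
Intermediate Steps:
$s = \frac{248}{231}$ ($s = \left(-10\right) \left(- \frac{1}{22}\right) - - \frac{13}{21} = \frac{5}{11} + \frac{13}{21} = \frac{248}{231} \approx 1.0736$)
$A{\left(h \right)} = h + h^{2}$
$U{\left(O \right)} = \frac{1}{2} + \frac{6 O}{5}$ ($U{\left(O \right)} = O + \left(1 \cdot \frac{1}{2} + O \frac{1}{5}\right) = O + \left(\frac{1}{2} + \frac{O}{5}\right) = \frac{1}{2} + \frac{6 O}{5}$)
$\left(s + U{\left(8 \right)}\right) A{\left(-2 \right)} = \left(\frac{248}{231} + \left(\frac{1}{2} + \frac{6}{5} \cdot 8\right)\right) \left(- 2 \left(1 - 2\right)\right) = \left(\frac{248}{231} + \left(\frac{1}{2} + \frac{48}{5}\right)\right) \left(\left(-2\right) \left(-1\right)\right) = \left(\frac{248}{231} + \frac{101}{10}\right) 2 = \frac{25811}{2310} \cdot 2 = \frac{25811}{1155}$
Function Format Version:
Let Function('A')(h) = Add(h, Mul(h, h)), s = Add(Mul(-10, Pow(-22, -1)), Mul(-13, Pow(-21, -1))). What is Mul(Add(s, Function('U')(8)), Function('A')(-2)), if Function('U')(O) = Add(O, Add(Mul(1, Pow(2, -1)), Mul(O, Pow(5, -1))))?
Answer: Rational(25811, 1155) ≈ 22.347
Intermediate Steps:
s = Rational(248, 231) (s = Add(Mul(-10, Rational(-1, 22)), Mul(-13, Rational(-1, 21))) = Add(Rational(5, 11), Rational(13, 21)) = Rational(248, 231) ≈ 1.0736)
Function('A')(h) = Add(h, Pow(h, 2))
Function('U')(O) = Add(Rational(1, 2), Mul(Rational(6, 5), O)) (Function('U')(O) = Add(O, Add(Mul(1, Rational(1, 2)), Mul(O, Rational(1, 5)))) = Add(O, Add(Rational(1, 2), Mul(Rational(1, 5), O))) = Add(Rational(1, 2), Mul(Rational(6, 5), O)))
Mul(Add(s, Function('U')(8)), Function('A')(-2)) = Mul(Add(Rational(248, 231), Add(Rational(1, 2), Mul(Rational(6, 5), 8))), Mul(-2, Add(1, -2))) = Mul(Add(Rational(248, 231), Add(Rational(1, 2), Rational(48, 5))), Mul(-2, -1)) = Mul(Add(Rational(248, 231), Rational(101, 10)), 2) = Mul(Rational(25811, 2310), 2) = Rational(25811, 1155)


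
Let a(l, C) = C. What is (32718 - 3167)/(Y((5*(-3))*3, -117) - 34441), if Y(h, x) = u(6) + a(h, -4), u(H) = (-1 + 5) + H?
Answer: -29551/34435 ≈ -0.85817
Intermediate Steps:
u(H) = 4 + H
Y(h, x) = 6 (Y(h, x) = (4 + 6) - 4 = 10 - 4 = 6)
(32718 - 3167)/(Y((5*(-3))*3, -117) - 34441) = (32718 - 3167)/(6 - 34441) = 29551/(-34435) = 29551*(-1/34435) = -29551/34435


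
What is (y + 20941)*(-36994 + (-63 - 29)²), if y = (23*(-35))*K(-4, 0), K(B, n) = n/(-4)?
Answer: -597446730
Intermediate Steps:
K(B, n) = -n/4 (K(B, n) = n*(-¼) = -n/4)
y = 0 (y = (23*(-35))*(-¼*0) = -805*0 = 0)
(y + 20941)*(-36994 + (-63 - 29)²) = (0 + 20941)*(-36994 + (-63 - 29)²) = 20941*(-36994 + (-92)²) = 20941*(-36994 + 8464) = 20941*(-28530) = -597446730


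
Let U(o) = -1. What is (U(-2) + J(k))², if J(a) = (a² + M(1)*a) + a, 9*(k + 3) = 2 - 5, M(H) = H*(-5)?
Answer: 44521/81 ≈ 549.64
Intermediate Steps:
M(H) = -5*H
k = -10/3 (k = -3 + (2 - 5)/9 = -3 + (⅑)*(-3) = -3 - ⅓ = -10/3 ≈ -3.3333)
J(a) = a² - 4*a (J(a) = (a² + (-5*1)*a) + a = (a² - 5*a) + a = a² - 4*a)
(U(-2) + J(k))² = (-1 - 10*(-4 - 10/3)/3)² = (-1 - 10/3*(-22/3))² = (-1 + 220/9)² = (211/9)² = 44521/81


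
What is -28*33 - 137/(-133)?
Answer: -122755/133 ≈ -922.97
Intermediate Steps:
-28*33 - 137/(-133) = -924 - 137*(-1/133) = -924 + 137/133 = -122755/133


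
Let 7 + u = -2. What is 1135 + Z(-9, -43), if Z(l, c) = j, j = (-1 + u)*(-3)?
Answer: 1165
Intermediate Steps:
u = -9 (u = -7 - 2 = -9)
j = 30 (j = (-1 - 9)*(-3) = -10*(-3) = 30)
Z(l, c) = 30
1135 + Z(-9, -43) = 1135 + 30 = 1165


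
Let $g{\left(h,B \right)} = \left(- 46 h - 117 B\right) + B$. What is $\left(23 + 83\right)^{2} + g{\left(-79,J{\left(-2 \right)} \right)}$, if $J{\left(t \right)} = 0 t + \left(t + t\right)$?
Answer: $15334$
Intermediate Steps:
$J{\left(t \right)} = 2 t$ ($J{\left(t \right)} = 0 + 2 t = 2 t$)
$g{\left(h,B \right)} = - 116 B - 46 h$ ($g{\left(h,B \right)} = \left(- 117 B - 46 h\right) + B = - 116 B - 46 h$)
$\left(23 + 83\right)^{2} + g{\left(-79,J{\left(-2 \right)} \right)} = \left(23 + 83\right)^{2} - \left(-3634 + 116 \cdot 2 \left(-2\right)\right) = 106^{2} + \left(\left(-116\right) \left(-4\right) + 3634\right) = 11236 + \left(464 + 3634\right) = 11236 + 4098 = 15334$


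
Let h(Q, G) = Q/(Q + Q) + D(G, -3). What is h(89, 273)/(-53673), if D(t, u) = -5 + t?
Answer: -179/35782 ≈ -0.0050025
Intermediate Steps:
h(Q, G) = -9/2 + G (h(Q, G) = Q/(Q + Q) + (-5 + G) = Q/((2*Q)) + (-5 + G) = (1/(2*Q))*Q + (-5 + G) = ½ + (-5 + G) = -9/2 + G)
h(89, 273)/(-53673) = (-9/2 + 273)/(-53673) = (537/2)*(-1/53673) = -179/35782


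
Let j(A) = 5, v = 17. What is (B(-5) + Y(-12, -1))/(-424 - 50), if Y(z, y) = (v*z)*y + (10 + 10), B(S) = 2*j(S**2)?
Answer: -39/79 ≈ -0.49367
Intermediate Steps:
B(S) = 10 (B(S) = 2*5 = 10)
Y(z, y) = 20 + 17*y*z (Y(z, y) = (17*z)*y + (10 + 10) = 17*y*z + 20 = 20 + 17*y*z)
(B(-5) + Y(-12, -1))/(-424 - 50) = (10 + (20 + 17*(-1)*(-12)))/(-424 - 50) = (10 + (20 + 204))/(-474) = (10 + 224)*(-1/474) = 234*(-1/474) = -39/79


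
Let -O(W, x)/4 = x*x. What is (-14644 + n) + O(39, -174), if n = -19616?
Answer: -155364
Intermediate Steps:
O(W, x) = -4*x**2 (O(W, x) = -4*x*x = -4*x**2)
(-14644 + n) + O(39, -174) = (-14644 - 19616) - 4*(-174)**2 = -34260 - 4*30276 = -34260 - 121104 = -155364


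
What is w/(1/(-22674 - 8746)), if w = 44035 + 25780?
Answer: -2193587300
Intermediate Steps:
w = 69815
w/(1/(-22674 - 8746)) = 69815/(1/(-22674 - 8746)) = 69815/(1/(-31420)) = 69815/(-1/31420) = 69815*(-31420) = -2193587300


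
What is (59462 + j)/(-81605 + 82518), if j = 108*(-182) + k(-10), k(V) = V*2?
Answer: 39786/913 ≈ 43.577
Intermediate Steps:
k(V) = 2*V
j = -19676 (j = 108*(-182) + 2*(-10) = -19656 - 20 = -19676)
(59462 + j)/(-81605 + 82518) = (59462 - 19676)/(-81605 + 82518) = 39786/913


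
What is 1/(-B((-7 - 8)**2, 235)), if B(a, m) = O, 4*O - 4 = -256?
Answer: 1/63 ≈ 0.015873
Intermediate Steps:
O = -63 (O = 1 + (1/4)*(-256) = 1 - 64 = -63)
B(a, m) = -63
1/(-B((-7 - 8)**2, 235)) = 1/(-1*(-63)) = 1/63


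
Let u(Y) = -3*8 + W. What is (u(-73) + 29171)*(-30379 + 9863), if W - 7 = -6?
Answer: -598000368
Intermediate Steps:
W = 1 (W = 7 - 6 = 1)
u(Y) = -23 (u(Y) = -3*8 + 1 = -24 + 1 = -23)
(u(-73) + 29171)*(-30379 + 9863) = (-23 + 29171)*(-30379 + 9863) = 29148*(-20516) = -598000368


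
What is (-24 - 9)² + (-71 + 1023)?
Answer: 2041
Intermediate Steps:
(-24 - 9)² + (-71 + 1023) = (-33)² + 952 = 1089 + 952 = 2041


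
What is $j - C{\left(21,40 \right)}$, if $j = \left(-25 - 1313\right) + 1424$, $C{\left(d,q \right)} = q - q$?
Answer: $86$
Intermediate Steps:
$C{\left(d,q \right)} = 0$
$j = 86$ ($j = -1338 + 1424 = 86$)
$j - C{\left(21,40 \right)} = 86 - 0 = 86 + 0 = 86$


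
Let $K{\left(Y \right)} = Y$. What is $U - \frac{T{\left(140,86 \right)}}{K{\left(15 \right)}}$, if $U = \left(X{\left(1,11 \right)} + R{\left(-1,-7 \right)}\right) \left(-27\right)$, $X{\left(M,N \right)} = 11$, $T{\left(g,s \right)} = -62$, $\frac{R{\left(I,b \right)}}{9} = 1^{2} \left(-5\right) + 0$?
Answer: $\frac{13832}{15} \approx 922.13$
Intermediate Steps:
$R{\left(I,b \right)} = -45$ ($R{\left(I,b \right)} = 9 \left(1^{2} \left(-5\right) + 0\right) = 9 \left(1 \left(-5\right) + 0\right) = 9 \left(-5 + 0\right) = 9 \left(-5\right) = -45$)
$U = 918$ ($U = \left(11 - 45\right) \left(-27\right) = \left(-34\right) \left(-27\right) = 918$)
$U - \frac{T{\left(140,86 \right)}}{K{\left(15 \right)}} = 918 - - \frac{62}{15} = 918 + \frac{62}{15} = \frac{13832}{15}$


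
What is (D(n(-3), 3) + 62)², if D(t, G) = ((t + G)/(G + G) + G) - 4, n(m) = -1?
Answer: 33856/9 ≈ 3761.8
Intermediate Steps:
D(t, G) = -4 + G + (G + t)/(2*G) (D(t, G) = ((G + t)/((2*G)) + G) - 4 = ((G + t)*(1/(2*G)) + G) - 4 = ((G + t)/(2*G) + G) - 4 = (G + (G + t)/(2*G)) - 4 = -4 + G + (G + t)/(2*G))
(D(n(-3), 3) + 62)² = ((-7/2 + 3 + (½)*(-1)/3) + 62)² = ((-7/2 + 3 + (½)*(-1)*(⅓)) + 62)² = ((-7/2 + 3 - ⅙) + 62)² = (-⅔ + 62)² = (184/3)² = 33856/9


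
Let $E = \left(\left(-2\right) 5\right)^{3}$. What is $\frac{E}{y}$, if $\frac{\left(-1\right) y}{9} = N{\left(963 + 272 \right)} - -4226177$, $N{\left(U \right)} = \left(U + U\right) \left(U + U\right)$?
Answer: $\frac{1000}{92943693} \approx 1.0759 \cdot 10^{-5}$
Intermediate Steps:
$N{\left(U \right)} = 4 U^{2}$ ($N{\left(U \right)} = 2 U 2 U = 4 U^{2}$)
$y = -92943693$ ($y = - 9 \left(4 \left(963 + 272\right)^{2} - -4226177\right) = - 9 \left(4 \cdot 1235^{2} + 4226177\right) = - 9 \left(4 \cdot 1525225 + 4226177\right) = - 9 \left(6100900 + 4226177\right) = \left(-9\right) 10327077 = -92943693$)
$E = -1000$ ($E = \left(-10\right)^{3} = -1000$)
$\frac{E}{y} = - \frac{1000}{-92943693} = \left(-1000\right) \left(- \frac{1}{92943693}\right) = \frac{1000}{92943693}$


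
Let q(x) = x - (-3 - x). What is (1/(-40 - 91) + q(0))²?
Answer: 153664/17161 ≈ 8.9543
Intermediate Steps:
q(x) = 3 + 2*x (q(x) = x + (3 + x) = 3 + 2*x)
(1/(-40 - 91) + q(0))² = (1/(-40 - 91) + (3 + 2*0))² = (1/(-131) + (3 + 0))² = (-1/131 + 3)² = (392/131)² = 153664/17161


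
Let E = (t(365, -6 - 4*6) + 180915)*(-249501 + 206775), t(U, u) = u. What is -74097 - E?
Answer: 7728418413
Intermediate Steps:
E = -7728492510 (E = ((-6 - 4*6) + 180915)*(-249501 + 206775) = ((-6 - 24) + 180915)*(-42726) = (-30 + 180915)*(-42726) = 180885*(-42726) = -7728492510)
-74097 - E = -74097 - 1*(-7728492510) = -74097 + 7728492510 = 7728418413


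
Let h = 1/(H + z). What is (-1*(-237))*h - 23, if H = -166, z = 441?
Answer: -6088/275 ≈ -22.138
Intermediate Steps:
h = 1/275 (h = 1/(-166 + 441) = 1/275 ≈ 0.0036364)
(-1*(-237))*h - 23 = -1*(-237)*(1/275) - 23 = 237*(1/275) - 23 = 237/275 - 23 = -6088/275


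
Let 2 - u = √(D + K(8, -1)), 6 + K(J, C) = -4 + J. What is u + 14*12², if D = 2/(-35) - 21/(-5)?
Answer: 2018 - √105/7 ≈ 2016.5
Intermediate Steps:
K(J, C) = -10 + J (K(J, C) = -6 + (-4 + J) = -10 + J)
D = 29/7 (D = 2*(-1/35) - 21*(-⅕) = -2/35 + 21/5 = 29/7 ≈ 4.1429)
u = 2 - √105/7 (u = 2 - √(29/7 + (-10 + 8)) = 2 - √(29/7 - 2) = 2 - √(15/7) = 2 - √105/7 ≈ 0.53615)
u + 14*12² = (2 - √105/7) + 14*12² = (2 - √105/7) + 14*144 = (2 - √105/7) + 2016 = 2018 - √105/7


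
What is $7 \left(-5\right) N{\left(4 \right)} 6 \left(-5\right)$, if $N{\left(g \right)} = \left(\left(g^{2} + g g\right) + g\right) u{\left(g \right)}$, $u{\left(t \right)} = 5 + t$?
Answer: $340200$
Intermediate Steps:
$N{\left(g \right)} = \left(5 + g\right) \left(g + 2 g^{2}\right)$ ($N{\left(g \right)} = \left(\left(g^{2} + g g\right) + g\right) \left(5 + g\right) = \left(\left(g^{2} + g^{2}\right) + g\right) \left(5 + g\right) = \left(2 g^{2} + g\right) \left(5 + g\right) = \left(g + 2 g^{2}\right) \left(5 + g\right) = \left(5 + g\right) \left(g + 2 g^{2}\right)$)
$7 \left(-5\right) N{\left(4 \right)} 6 \left(-5\right) = 7 \left(-5\right) 4 \left(1 + 2 \cdot 4\right) \left(5 + 4\right) 6 \left(-5\right) = - 35 \cdot 4 \left(1 + 8\right) 9 \left(-30\right) = - 35 \cdot 4 \cdot 9 \cdot 9 \left(-30\right) = \left(-35\right) 324 \left(-30\right) = \left(-11340\right) \left(-30\right) = 340200$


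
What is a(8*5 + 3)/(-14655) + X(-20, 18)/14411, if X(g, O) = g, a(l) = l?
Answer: -912773/211193205 ≈ -0.0043220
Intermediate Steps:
a(8*5 + 3)/(-14655) + X(-20, 18)/14411 = (8*5 + 3)/(-14655) - 20/14411 = (40 + 3)*(-1/14655) - 20*1/14411 = 43*(-1/14655) - 20/14411 = -43/14655 - 20/14411 = -912773/211193205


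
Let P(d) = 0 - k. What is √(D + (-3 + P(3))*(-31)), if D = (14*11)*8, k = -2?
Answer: √1263 ≈ 35.539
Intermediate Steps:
P(d) = 2 (P(d) = 0 - 1*(-2) = 0 + 2 = 2)
D = 1232 (D = 154*8 = 1232)
√(D + (-3 + P(3))*(-31)) = √(1232 + (-3 + 2)*(-31)) = √(1232 - 1*(-31)) = √(1232 + 31) = √1263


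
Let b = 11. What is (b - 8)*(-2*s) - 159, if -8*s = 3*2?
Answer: -309/2 ≈ -154.50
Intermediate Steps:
s = -¾ (s = -3*2/8 = -⅛*6 = -¾ ≈ -0.75000)
(b - 8)*(-2*s) - 159 = (11 - 8)*(-2*(-¾)) - 159 = 3*(3/2) - 159 = 9/2 - 159 = -309/2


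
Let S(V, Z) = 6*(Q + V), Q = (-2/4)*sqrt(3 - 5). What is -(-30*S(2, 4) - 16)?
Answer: 376 - 90*I*sqrt(2) ≈ 376.0 - 127.28*I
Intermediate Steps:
Q = -I*sqrt(2)/2 (Q = (-2*1/4)*sqrt(-2) = -I*sqrt(2)/2 ≈ -0.70711*I)
S(V, Z) = 6*V - 3*I*sqrt(2) (S(V, Z) = 6*(-I*sqrt(2)/2 + V) = 6*(V - I*sqrt(2)/2) = 6*V - 3*I*sqrt(2))
-(-30*S(2, 4) - 16) = -(-30*(6*2 - 3*I*sqrt(2)) - 16) = -(-30*(12 - 3*I*sqrt(2)) - 16) = -((-360 + 90*I*sqrt(2)) - 16) = -(-376 + 90*I*sqrt(2)) = 376 - 90*I*sqrt(2)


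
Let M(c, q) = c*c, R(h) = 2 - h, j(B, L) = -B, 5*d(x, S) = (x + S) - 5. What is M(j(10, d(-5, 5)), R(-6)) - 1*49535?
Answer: -49435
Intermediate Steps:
d(x, S) = -1 + S/5 + x/5 (d(x, S) = ((x + S) - 5)/5 = ((S + x) - 5)/5 = (-5 + S + x)/5 = -1 + S/5 + x/5)
M(c, q) = c²
M(j(10, d(-5, 5)), R(-6)) - 1*49535 = (-1*10)² - 1*49535 = (-10)² - 49535 = 100 - 49535 = -49435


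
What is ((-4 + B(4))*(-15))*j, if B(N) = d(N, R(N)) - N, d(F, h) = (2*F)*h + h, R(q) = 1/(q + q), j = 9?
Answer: 7425/8 ≈ 928.13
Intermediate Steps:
R(q) = 1/(2*q)
d(F, h) = h + 2*F*h (d(F, h) = 2*F*h + h = h + 2*F*h)
B(N) = -N + (1 + 2*N)/(2*N) (B(N) = (1/(2*N))*(1 + 2*N) - N = (1 + 2*N)/(2*N) - N = -N + (1 + 2*N)/(2*N))
((-4 + B(4))*(-15))*j = ((-4 + (1 + (½)/4 - 1*4))*(-15))*9 = ((-4 + (1 + (½)*(¼) - 4))*(-15))*9 = ((-4 + (1 + ⅛ - 4))*(-15))*9 = ((-4 - 23/8)*(-15))*9 = -55/8*(-15)*9 = (825/8)*9 = 7425/8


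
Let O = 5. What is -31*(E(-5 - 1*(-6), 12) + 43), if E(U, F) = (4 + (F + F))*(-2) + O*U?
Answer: 248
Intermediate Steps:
E(U, F) = -8 - 4*F + 5*U (E(U, F) = (4 + (F + F))*(-2) + 5*U = (4 + 2*F)*(-2) + 5*U = (-8 - 4*F) + 5*U = -8 - 4*F + 5*U)
-31*(E(-5 - 1*(-6), 12) + 43) = -31*((-8 - 4*12 + 5*(-5 - 1*(-6))) + 43) = -31*((-8 - 48 + 5*(-5 + 6)) + 43) = -31*((-8 - 48 + 5*1) + 43) = -31*((-8 - 48 + 5) + 43) = -31*(-51 + 43) = -31*(-8) = -1*(-248) = 248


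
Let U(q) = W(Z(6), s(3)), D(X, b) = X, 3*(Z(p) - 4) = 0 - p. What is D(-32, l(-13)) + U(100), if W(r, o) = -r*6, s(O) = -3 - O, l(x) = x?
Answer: -44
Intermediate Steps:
Z(p) = 4 - p/3 (Z(p) = 4 + (0 - p)/3 = 4 + (-p)/3 = 4 - p/3)
W(r, o) = -6*r
U(q) = -12 (U(q) = -6*(4 - ⅓*6) = -6*(4 - 2) = -6*2 = -12)
D(-32, l(-13)) + U(100) = -32 - 12 = -44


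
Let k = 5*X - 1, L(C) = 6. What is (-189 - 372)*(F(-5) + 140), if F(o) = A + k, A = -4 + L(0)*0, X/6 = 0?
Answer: -75735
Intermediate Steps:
X = 0 (X = 6*0 = 0)
k = -1 (k = 5*0 - 1 = 0 - 1 = -1)
A = -4 (A = -4 + 6*0 = -4 + 0 = -4)
F(o) = -5 (F(o) = -4 - 1 = -5)
(-189 - 372)*(F(-5) + 140) = (-189 - 372)*(-5 + 140) = -561*135 = -75735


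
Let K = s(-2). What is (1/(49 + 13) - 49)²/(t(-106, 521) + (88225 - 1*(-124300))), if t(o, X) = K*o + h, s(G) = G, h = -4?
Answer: 9223369/817745652 ≈ 0.011279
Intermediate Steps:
K = -2
t(o, X) = -4 - 2*o (t(o, X) = -2*o - 4 = -4 - 2*o)
(1/(49 + 13) - 49)²/(t(-106, 521) + (88225 - 1*(-124300))) = (1/(49 + 13) - 49)²/((-4 - 2*(-106)) + (88225 - 1*(-124300))) = (1/62 - 49)²/((-4 + 212) + (88225 + 124300)) = (1/62 - 49)²/(208 + 212525) = (-3037/62)²/212733 = (9223369/3844)*(1/212733) = 9223369/817745652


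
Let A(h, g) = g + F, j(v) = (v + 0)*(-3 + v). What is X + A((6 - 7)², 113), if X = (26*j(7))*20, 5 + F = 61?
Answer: 14729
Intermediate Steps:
j(v) = v*(-3 + v)
F = 56 (F = -5 + 61 = 56)
A(h, g) = 56 + g (A(h, g) = g + 56 = 56 + g)
X = 14560 (X = (26*(7*(-3 + 7)))*20 = (26*(7*4))*20 = (26*28)*20 = 728*20 = 14560)
X + A((6 - 7)², 113) = 14560 + (56 + 113) = 14560 + 169 = 14729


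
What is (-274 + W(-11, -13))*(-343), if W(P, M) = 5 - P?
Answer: 88494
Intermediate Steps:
(-274 + W(-11, -13))*(-343) = (-274 + (5 - 1*(-11)))*(-343) = (-274 + (5 + 11))*(-343) = (-274 + 16)*(-343) = -258*(-343) = 88494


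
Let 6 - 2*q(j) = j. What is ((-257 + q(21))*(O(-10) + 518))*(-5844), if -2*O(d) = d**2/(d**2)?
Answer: 799919415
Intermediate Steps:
q(j) = 3 - j/2
O(d) = -1/2 (O(d) = -d**2/(2*(d**2)) = -d**2/(2*d**2) = -1/2*1 = -1/2)
((-257 + q(21))*(O(-10) + 518))*(-5844) = ((-257 + (3 - 1/2*21))*(-1/2 + 518))*(-5844) = ((-257 + (3 - 21/2))*(1035/2))*(-5844) = ((-257 - 15/2)*(1035/2))*(-5844) = -529/2*1035/2*(-5844) = -547515/4*(-5844) = 799919415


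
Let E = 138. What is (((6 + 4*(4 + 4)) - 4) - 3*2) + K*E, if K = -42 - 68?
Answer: -15152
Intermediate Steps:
K = -110
(((6 + 4*(4 + 4)) - 4) - 3*2) + K*E = (((6 + 4*(4 + 4)) - 4) - 3*2) - 110*138 = (((6 + 4*8) - 4) - 6) - 15180 = (((6 + 32) - 4) - 6) - 15180 = ((38 - 4) - 6) - 15180 = (34 - 6) - 15180 = 28 - 15180 = -15152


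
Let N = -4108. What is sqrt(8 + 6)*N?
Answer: -4108*sqrt(14) ≈ -15371.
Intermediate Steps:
sqrt(8 + 6)*N = sqrt(8 + 6)*(-4108) = sqrt(14)*(-4108) = -4108*sqrt(14)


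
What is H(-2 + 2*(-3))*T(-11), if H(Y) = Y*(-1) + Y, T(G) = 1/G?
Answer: 0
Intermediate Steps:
H(Y) = 0 (H(Y) = -Y + Y = 0)
H(-2 + 2*(-3))*T(-11) = 0/(-11) = 0*(-1/11) = 0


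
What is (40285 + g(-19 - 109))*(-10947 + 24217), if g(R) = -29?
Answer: 534197120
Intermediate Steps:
(40285 + g(-19 - 109))*(-10947 + 24217) = (40285 - 29)*(-10947 + 24217) = 40256*13270 = 534197120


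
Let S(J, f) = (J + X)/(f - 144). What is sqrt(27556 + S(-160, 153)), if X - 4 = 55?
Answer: sqrt(247903)/3 ≈ 165.97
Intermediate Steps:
X = 59 (X = 4 + 55 = 59)
S(J, f) = (59 + J)/(-144 + f) (S(J, f) = (J + 59)/(f - 144) = (59 + J)/(-144 + f))
sqrt(27556 + S(-160, 153)) = sqrt(27556 + (59 - 160)/(-144 + 153)) = sqrt(27556 - 101/9) = sqrt(247903/9) = sqrt(247903)/3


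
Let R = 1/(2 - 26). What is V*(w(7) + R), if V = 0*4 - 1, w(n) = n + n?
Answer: -335/24 ≈ -13.958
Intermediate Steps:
R = -1/24 (R = 1/(-24) = -1/24 ≈ -0.041667)
w(n) = 2*n
V = -1 (V = 0 - 1 = -1)
V*(w(7) + R) = -(2*7 - 1/24) = -(14 - 1/24) = -1*335/24 = -335/24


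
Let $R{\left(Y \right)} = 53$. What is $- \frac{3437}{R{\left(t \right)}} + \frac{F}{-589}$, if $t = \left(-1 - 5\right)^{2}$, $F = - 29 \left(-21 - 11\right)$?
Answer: $- \frac{2073577}{31217} \approx -66.425$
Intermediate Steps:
$F = 928$ ($F = \left(-29\right) \left(-32\right) = 928$)
$t = 36$ ($t = \left(-6\right)^{2} = 36$)
$- \frac{3437}{R{\left(t \right)}} + \frac{F}{-589} = - \frac{3437}{53} + \frac{928}{-589} = \left(-3437\right) \frac{1}{53} + 928 \left(- \frac{1}{589}\right) = - \frac{3437}{53} - \frac{928}{589} = - \frac{2073577}{31217}$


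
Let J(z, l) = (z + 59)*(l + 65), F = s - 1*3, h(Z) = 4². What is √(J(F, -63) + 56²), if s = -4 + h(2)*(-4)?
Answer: 2*√778 ≈ 55.785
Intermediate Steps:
h(Z) = 16
s = -68 (s = -4 + 16*(-4) = -4 - 64 = -68)
F = -71 (F = -68 - 1*3 = -68 - 3 = -71)
J(z, l) = (59 + z)*(65 + l)
√(J(F, -63) + 56²) = √((3835 + 59*(-63) + 65*(-71) - 63*(-71)) + 56²) = √((3835 - 3717 - 4615 + 4473) + 3136) = √(-24 + 3136) = √3112 = 2*√778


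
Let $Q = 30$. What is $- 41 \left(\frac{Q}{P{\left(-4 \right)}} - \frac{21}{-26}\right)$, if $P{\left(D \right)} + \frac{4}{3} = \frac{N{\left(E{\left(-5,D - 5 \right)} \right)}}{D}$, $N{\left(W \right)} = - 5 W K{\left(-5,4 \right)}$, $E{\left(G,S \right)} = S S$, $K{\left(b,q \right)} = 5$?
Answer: $- \frac{5600559}{157534} \approx -35.551$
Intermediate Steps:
$E{\left(G,S \right)} = S^{2}$
$N{\left(W \right)} = - 25 W$ ($N{\left(W \right)} = - 5 W 5 = - 25 W$)
$P{\left(D \right)} = - \frac{4}{3} - \frac{25 \left(-5 + D\right)^{2}}{D}$ ($P{\left(D \right)} = - \frac{4}{3} + \frac{\left(-25\right) \left(D - 5\right)^{2}}{D} = - \frac{4}{3} + \frac{\left(-25\right) \left(-5 + D\right)^{2}}{D} = - \frac{4}{3} - \frac{25 \left(-5 + D\right)^{2}}{D}$)
$- 41 \left(\frac{Q}{P{\left(-4 \right)}} - \frac{21}{-26}\right) = - 41 \left(\frac{30}{\frac{746}{3} - \frac{625}{-4} - -100} - \frac{21}{-26}\right) = - 41 \left(\frac{30}{\frac{746}{3} - - \frac{625}{4} + 100} - - \frac{21}{26}\right) = - 41 \left(\frac{30}{\frac{746}{3} + \frac{625}{4} + 100} + \frac{21}{26}\right) = - 41 \left(\frac{30}{\frac{6059}{12}} + \frac{21}{26}\right) = - 41 \left(30 \cdot \frac{12}{6059} + \frac{21}{26}\right) = - 41 \left(\frac{360}{6059} + \frac{21}{26}\right) = \left(-41\right) \frac{136599}{157534} = - \frac{5600559}{157534}$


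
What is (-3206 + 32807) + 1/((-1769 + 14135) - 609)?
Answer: 348018958/11757 ≈ 29601.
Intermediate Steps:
(-3206 + 32807) + 1/((-1769 + 14135) - 609) = 29601 + 1/(12366 - 609) = 29601 + 1/11757 = 348018958/11757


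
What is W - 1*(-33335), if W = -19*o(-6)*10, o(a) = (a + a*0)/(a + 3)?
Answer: 32955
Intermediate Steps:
o(a) = a/(3 + a) (o(a) = (a + 0)/(3 + a) = a/(3 + a))
W = -380 (W = -(-114)/(3 - 6)*10 = -(-114)/(-3)*10 = -(-114)*(-1)/3*10 = -19*2*10 = -38*10 = -380)
W - 1*(-33335) = -380 - 1*(-33335) = -380 + 33335 = 32955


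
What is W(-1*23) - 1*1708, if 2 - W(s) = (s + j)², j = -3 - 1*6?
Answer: -2730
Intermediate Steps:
j = -9 (j = -3 - 6 = -9)
W(s) = 2 - (-9 + s)² (W(s) = 2 - (s - 9)² = 2 - (-9 + s)²)
W(-1*23) - 1*1708 = (2 - (-9 - 1*23)²) - 1*1708 = (2 - (-9 - 23)²) - 1708 = (2 - 1*(-32)²) - 1708 = (2 - 1*1024) - 1708 = (2 - 1024) - 1708 = -1022 - 1708 = -2730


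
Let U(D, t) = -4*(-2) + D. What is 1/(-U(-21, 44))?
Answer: 1/13 ≈ 0.076923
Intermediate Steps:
U(D, t) = 8 + D
1/(-U(-21, 44)) = 1/(-(8 - 21)) = 1/(-1*(-13)) = 1/13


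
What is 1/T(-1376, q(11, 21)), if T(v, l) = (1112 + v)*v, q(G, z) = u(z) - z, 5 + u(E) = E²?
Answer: 1/363264 ≈ 2.7528e-6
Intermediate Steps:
u(E) = -5 + E²
q(G, z) = -5 + z² - z (q(G, z) = (-5 + z²) - z = -5 + z² - z)
T(v, l) = v*(1112 + v)
1/T(-1376, q(11, 21)) = 1/(-1376*(1112 - 1376)) = 1/(-1376*(-264)) = 1/363264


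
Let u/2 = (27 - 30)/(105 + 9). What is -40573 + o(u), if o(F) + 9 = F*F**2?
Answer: -278351939/6859 ≈ -40582.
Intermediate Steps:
u = -1/19 (u = 2*((27 - 30)/(105 + 9)) = 2*(-3/114) = 2*(-3*1/114) = 2*(-1/38) = -1/19 ≈ -0.052632)
o(F) = -9 + F**3 (o(F) = -9 + F*F**2 = -9 + F**3)
-40573 + o(u) = -40573 + (-9 + (-1/19)**3) = -40573 + (-9 - 1/6859) = -40573 - 61732/6859 = -278351939/6859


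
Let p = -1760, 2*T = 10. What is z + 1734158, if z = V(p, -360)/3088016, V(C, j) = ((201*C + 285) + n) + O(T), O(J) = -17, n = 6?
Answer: 2677553648521/1544008 ≈ 1.7342e+6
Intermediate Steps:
T = 5 (T = (½)*10 = 5)
V(C, j) = 274 + 201*C (V(C, j) = ((201*C + 285) + 6) - 17 = ((285 + 201*C) + 6) - 17 = (291 + 201*C) - 17 = 274 + 201*C)
z = -176743/1544008 (z = (274 + 201*(-1760))/3088016 = (274 - 353760)*(1/3088016) = -353486*1/3088016 = -176743/1544008 ≈ -0.11447)
z + 1734158 = -176743/1544008 + 1734158 = 2677553648521/1544008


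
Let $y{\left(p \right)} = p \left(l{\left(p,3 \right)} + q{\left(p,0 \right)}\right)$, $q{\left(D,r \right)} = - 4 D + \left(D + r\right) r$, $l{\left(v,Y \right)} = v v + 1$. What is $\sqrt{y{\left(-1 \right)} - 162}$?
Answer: $2 i \sqrt{42} \approx 12.961 i$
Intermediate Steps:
$l{\left(v,Y \right)} = 1 + v^{2}$ ($l{\left(v,Y \right)} = v^{2} + 1 = 1 + v^{2}$)
$q{\left(D,r \right)} = - 4 D + r \left(D + r\right)$
$y{\left(p \right)} = p \left(1 + p^{2} - 4 p\right)$ ($y{\left(p \right)} = p \left(\left(1 + p^{2}\right) + \left(0^{2} - 4 p + p 0\right)\right) = p \left(\left(1 + p^{2}\right) + \left(0 - 4 p + 0\right)\right) = p \left(\left(1 + p^{2}\right) - 4 p\right) = p \left(1 + p^{2} - 4 p\right)$)
$\sqrt{y{\left(-1 \right)} - 162} = \sqrt{- (1 + \left(-1\right)^{2} - -4) - 162} = \sqrt{- (1 + 1 + 4) - 162} = \sqrt{\left(-1\right) 6 - 162} = \sqrt{-6 - 162} = \sqrt{-168} = 2 i \sqrt{42}$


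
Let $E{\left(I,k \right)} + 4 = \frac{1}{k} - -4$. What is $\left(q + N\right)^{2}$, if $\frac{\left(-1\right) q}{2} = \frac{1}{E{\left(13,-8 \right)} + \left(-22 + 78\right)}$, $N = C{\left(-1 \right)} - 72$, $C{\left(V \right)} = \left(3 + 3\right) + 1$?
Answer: $\frac{845123041}{199809} \approx 4229.7$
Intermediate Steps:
$C{\left(V \right)} = 7$ ($C{\left(V \right)} = 6 + 1 = 7$)
$E{\left(I,k \right)} = \frac{1}{k}$ ($E{\left(I,k \right)} = -4 + \left(\frac{1}{k} - -4\right) = -4 + \left(\frac{1}{k} + 4\right) = -4 + \left(4 + \frac{1}{k}\right) = \frac{1}{k}$)
$N = -65$ ($N = 7 - 72 = -65$)
$q = - \frac{16}{447}$ ($q = - \frac{2}{\frac{1}{-8} + \left(-22 + 78\right)} = - \frac{2}{- \frac{1}{8} + 56} = - \frac{2}{\frac{447}{8}} = \left(-2\right) \frac{8}{447} = - \frac{16}{447} \approx -0.035794$)
$\left(q + N\right)^{2} = \left(- \frac{16}{447} - 65\right)^{2} = \left(- \frac{29071}{447}\right)^{2} = \frac{845123041}{199809}$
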